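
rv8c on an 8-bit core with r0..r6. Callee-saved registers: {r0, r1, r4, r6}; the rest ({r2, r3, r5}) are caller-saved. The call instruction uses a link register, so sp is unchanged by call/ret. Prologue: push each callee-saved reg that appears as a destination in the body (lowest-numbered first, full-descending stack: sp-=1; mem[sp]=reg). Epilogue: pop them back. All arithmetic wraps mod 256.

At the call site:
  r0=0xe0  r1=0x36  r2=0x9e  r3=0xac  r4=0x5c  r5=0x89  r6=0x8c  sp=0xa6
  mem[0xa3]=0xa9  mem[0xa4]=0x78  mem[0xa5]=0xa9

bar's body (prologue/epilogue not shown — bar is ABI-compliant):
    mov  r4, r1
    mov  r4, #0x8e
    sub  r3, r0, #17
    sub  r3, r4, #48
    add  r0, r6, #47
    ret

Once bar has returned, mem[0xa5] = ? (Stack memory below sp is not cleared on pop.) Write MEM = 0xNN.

prologue: push r0 -> mem[0xa5]=0xe0, sp=0xa5
prologue: push r4 -> mem[0xa4]=0x5c, sp=0xa4
body[0] mov  r4, r1 -> r4=0x36
body[1] mov  r4, #0x8e -> r4=0x8e
body[2] sub  r3, r0, #17 -> r3=0xcf
body[3] sub  r3, r4, #48 -> r3=0x5e
body[4] add  r0, r6, #47 -> r0=0xbb
epilogue: pop r4=0x5c, sp=0xa5
epilogue: pop r0=0xe0, sp=0xa6
prologue pushed ['r0', 'r4'] at ['0xa5', '0xa4']

MEM = 0xe0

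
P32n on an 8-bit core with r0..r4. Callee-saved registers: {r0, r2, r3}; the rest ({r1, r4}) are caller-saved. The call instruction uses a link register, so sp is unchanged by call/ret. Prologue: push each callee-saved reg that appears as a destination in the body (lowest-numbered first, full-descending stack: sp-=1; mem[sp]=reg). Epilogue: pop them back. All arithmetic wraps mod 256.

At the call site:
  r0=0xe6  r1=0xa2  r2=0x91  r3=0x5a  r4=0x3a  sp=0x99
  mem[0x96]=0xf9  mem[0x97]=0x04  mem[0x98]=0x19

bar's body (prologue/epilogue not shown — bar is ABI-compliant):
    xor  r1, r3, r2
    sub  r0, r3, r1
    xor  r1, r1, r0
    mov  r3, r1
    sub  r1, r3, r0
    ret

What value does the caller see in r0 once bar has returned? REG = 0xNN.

REG = 0xe6

prologue: push r0 → mem[0x98]=0xe6, sp=0x98
prologue: push r3 → mem[0x97]=0x5a, sp=0x97
body[0] xor  r1, r3, r2 → r1=0xcb
body[1] sub  r0, r3, r1 → r0=0x8f
body[2] xor  r1, r1, r0 → r1=0x44
body[3] mov  r3, r1 → r3=0x44
body[4] sub  r1, r3, r0 → r1=0xb5
epilogue: pop r3=0x5a, sp=0x98
epilogue: pop r0=0xe6, sp=0x99
r0 is callee-saved → restored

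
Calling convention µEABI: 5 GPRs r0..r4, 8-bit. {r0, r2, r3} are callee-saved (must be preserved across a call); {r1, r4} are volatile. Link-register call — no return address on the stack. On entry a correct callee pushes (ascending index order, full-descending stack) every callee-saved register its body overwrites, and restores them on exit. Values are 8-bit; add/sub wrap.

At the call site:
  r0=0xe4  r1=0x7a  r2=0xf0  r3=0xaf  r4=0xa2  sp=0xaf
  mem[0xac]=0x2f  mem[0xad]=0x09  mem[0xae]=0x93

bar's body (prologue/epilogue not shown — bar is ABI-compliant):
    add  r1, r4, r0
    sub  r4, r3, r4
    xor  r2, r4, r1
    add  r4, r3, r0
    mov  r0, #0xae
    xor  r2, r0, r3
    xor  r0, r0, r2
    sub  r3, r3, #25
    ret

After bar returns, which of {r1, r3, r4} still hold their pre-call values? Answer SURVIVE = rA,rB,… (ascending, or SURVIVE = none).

prologue: push r0 -> mem[0xae]=0xe4, sp=0xae
prologue: push r2 -> mem[0xad]=0xf0, sp=0xad
prologue: push r3 -> mem[0xac]=0xaf, sp=0xac
body[0] add  r1, r4, r0 -> r1=0x86
body[1] sub  r4, r3, r4 -> r4=0x0d
body[2] xor  r2, r4, r1 -> r2=0x8b
body[3] add  r4, r3, r0 -> r4=0x93
body[4] mov  r0, #0xae -> r0=0xae
body[5] xor  r2, r0, r3 -> r2=0x01
body[6] xor  r0, r0, r2 -> r0=0xaf
body[7] sub  r3, r3, #25 -> r3=0x96
epilogue: pop r3=0xaf, sp=0xad
epilogue: pop r2=0xf0, sp=0xae
epilogue: pop r0=0xe4, sp=0xaf
r1: caller-saved, written=True
r3: callee-saved, written=True
r4: caller-saved, written=True

SURVIVE = r3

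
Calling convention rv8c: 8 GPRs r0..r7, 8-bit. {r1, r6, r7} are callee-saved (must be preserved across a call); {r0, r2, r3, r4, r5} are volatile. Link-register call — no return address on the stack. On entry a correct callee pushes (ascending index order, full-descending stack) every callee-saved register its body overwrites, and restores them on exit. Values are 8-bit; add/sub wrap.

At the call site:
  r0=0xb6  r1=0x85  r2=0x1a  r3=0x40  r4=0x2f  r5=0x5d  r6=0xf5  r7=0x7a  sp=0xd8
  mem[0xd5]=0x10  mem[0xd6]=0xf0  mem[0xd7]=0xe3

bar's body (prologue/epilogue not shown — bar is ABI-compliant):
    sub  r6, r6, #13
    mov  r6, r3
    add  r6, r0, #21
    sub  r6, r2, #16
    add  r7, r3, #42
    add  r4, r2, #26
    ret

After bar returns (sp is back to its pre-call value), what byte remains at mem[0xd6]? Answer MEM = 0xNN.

prologue: push r6 → mem[0xd7]=0xf5, sp=0xd7
prologue: push r7 → mem[0xd6]=0x7a, sp=0xd6
body[0] sub  r6, r6, #13 → r6=0xe8
body[1] mov  r6, r3 → r6=0x40
body[2] add  r6, r0, #21 → r6=0xcb
body[3] sub  r6, r2, #16 → r6=0x0a
body[4] add  r7, r3, #42 → r7=0x6a
body[5] add  r4, r2, #26 → r4=0x34
epilogue: pop r7=0x7a, sp=0xd7
epilogue: pop r6=0xf5, sp=0xd8
prologue pushed ['r6', 'r7'] at ['0xd7', '0xd6']

MEM = 0x7a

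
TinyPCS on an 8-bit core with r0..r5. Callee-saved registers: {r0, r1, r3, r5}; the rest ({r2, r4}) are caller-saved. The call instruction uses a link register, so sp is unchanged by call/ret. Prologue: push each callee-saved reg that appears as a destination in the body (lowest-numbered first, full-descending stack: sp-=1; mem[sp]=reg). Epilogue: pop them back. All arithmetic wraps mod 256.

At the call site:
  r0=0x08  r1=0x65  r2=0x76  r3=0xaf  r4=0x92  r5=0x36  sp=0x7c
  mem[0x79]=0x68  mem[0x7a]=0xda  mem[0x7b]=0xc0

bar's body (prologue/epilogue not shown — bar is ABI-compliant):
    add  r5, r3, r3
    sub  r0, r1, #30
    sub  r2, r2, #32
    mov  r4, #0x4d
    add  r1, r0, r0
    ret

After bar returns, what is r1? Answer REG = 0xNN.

prologue: push r0 → mem[0x7b]=0x08, sp=0x7b
prologue: push r1 → mem[0x7a]=0x65, sp=0x7a
prologue: push r5 → mem[0x79]=0x36, sp=0x79
body[0] add  r5, r3, r3 → r5=0x5e
body[1] sub  r0, r1, #30 → r0=0x47
body[2] sub  r2, r2, #32 → r2=0x56
body[3] mov  r4, #0x4d → r4=0x4d
body[4] add  r1, r0, r0 → r1=0x8e
epilogue: pop r5=0x36, sp=0x7a
epilogue: pop r1=0x65, sp=0x7b
epilogue: pop r0=0x08, sp=0x7c
r1 is callee-saved → restored

REG = 0x65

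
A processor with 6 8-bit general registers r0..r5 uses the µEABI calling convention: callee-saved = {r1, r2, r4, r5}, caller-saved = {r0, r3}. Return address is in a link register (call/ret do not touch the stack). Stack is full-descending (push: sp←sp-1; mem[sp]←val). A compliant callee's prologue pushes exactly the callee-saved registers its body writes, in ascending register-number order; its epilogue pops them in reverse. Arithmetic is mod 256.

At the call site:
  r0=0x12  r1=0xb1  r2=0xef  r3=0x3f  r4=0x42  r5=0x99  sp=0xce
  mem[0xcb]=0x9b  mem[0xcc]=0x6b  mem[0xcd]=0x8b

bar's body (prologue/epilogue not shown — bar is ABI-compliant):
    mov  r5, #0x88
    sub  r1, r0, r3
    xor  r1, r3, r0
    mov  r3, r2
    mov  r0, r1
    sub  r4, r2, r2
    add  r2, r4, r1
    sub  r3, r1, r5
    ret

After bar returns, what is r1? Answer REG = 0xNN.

prologue: push r1 → mem[0xcd]=0xb1, sp=0xcd
prologue: push r2 → mem[0xcc]=0xef, sp=0xcc
prologue: push r4 → mem[0xcb]=0x42, sp=0xcb
prologue: push r5 → mem[0xca]=0x99, sp=0xca
body[0] mov  r5, #0x88 → r5=0x88
body[1] sub  r1, r0, r3 → r1=0xd3
body[2] xor  r1, r3, r0 → r1=0x2d
body[3] mov  r3, r2 → r3=0xef
body[4] mov  r0, r1 → r0=0x2d
body[5] sub  r4, r2, r2 → r4=0x00
body[6] add  r2, r4, r1 → r2=0x2d
body[7] sub  r3, r1, r5 → r3=0xa5
epilogue: pop r5=0x99, sp=0xcb
epilogue: pop r4=0x42, sp=0xcc
epilogue: pop r2=0xef, sp=0xcd
epilogue: pop r1=0xb1, sp=0xce
r1 is callee-saved → restored

REG = 0xb1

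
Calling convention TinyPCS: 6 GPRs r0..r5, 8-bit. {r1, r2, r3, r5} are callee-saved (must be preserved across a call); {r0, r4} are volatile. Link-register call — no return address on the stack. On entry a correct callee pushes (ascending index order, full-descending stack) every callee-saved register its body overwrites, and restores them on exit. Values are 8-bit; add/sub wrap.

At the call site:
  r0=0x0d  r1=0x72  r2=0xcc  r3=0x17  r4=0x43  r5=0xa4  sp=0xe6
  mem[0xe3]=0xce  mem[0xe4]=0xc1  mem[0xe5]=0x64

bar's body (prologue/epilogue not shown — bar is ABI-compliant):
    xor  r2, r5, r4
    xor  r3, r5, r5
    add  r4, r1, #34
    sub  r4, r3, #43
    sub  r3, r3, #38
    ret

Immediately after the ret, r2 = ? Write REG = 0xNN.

prologue: push r2 -> mem[0xe5]=0xcc, sp=0xe5
prologue: push r3 -> mem[0xe4]=0x17, sp=0xe4
body[0] xor  r2, r5, r4 -> r2=0xe7
body[1] xor  r3, r5, r5 -> r3=0x00
body[2] add  r4, r1, #34 -> r4=0x94
body[3] sub  r4, r3, #43 -> r4=0xd5
body[4] sub  r3, r3, #38 -> r3=0xda
epilogue: pop r3=0x17, sp=0xe5
epilogue: pop r2=0xcc, sp=0xe6
r2 is callee-saved -> restored

REG = 0xcc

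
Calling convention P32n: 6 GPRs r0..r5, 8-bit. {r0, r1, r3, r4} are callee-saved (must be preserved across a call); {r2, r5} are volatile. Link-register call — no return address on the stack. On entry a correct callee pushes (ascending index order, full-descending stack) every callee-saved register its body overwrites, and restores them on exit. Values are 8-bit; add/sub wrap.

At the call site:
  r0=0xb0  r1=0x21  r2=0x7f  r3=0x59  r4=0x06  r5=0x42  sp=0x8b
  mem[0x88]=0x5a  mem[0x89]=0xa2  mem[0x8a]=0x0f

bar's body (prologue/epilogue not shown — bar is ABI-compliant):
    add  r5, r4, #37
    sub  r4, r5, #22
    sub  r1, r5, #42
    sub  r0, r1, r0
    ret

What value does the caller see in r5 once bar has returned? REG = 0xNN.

prologue: push r0 -> mem[0x8a]=0xb0, sp=0x8a
prologue: push r1 -> mem[0x89]=0x21, sp=0x89
prologue: push r4 -> mem[0x88]=0x06, sp=0x88
body[0] add  r5, r4, #37 -> r5=0x2b
body[1] sub  r4, r5, #22 -> r4=0x15
body[2] sub  r1, r5, #42 -> r1=0x01
body[3] sub  r0, r1, r0 -> r0=0x51
epilogue: pop r4=0x06, sp=0x89
epilogue: pop r1=0x21, sp=0x8a
epilogue: pop r0=0xb0, sp=0x8b
r5 is caller-saved -> body value

REG = 0x2b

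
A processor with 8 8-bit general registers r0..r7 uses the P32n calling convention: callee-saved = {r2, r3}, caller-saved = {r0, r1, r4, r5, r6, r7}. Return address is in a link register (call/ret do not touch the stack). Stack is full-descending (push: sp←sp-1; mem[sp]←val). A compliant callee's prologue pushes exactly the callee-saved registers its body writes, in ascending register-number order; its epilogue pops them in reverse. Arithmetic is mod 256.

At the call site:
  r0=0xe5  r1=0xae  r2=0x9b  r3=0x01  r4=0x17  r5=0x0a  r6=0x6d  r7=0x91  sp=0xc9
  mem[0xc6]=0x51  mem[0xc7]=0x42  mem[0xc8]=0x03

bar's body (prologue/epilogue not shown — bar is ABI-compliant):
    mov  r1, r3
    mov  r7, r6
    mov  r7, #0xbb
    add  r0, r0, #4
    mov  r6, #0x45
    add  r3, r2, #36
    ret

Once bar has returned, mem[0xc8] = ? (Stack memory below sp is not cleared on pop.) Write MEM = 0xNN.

MEM = 0x01

prologue: push r3 → mem[0xc8]=0x01, sp=0xc8
body[0] mov  r1, r3 → r1=0x01
body[1] mov  r7, r6 → r7=0x6d
body[2] mov  r7, #0xbb → r7=0xbb
body[3] add  r0, r0, #4 → r0=0xe9
body[4] mov  r6, #0x45 → r6=0x45
body[5] add  r3, r2, #36 → r3=0xbf
epilogue: pop r3=0x01, sp=0xc9
prologue pushed ['r3'] at ['0xc8']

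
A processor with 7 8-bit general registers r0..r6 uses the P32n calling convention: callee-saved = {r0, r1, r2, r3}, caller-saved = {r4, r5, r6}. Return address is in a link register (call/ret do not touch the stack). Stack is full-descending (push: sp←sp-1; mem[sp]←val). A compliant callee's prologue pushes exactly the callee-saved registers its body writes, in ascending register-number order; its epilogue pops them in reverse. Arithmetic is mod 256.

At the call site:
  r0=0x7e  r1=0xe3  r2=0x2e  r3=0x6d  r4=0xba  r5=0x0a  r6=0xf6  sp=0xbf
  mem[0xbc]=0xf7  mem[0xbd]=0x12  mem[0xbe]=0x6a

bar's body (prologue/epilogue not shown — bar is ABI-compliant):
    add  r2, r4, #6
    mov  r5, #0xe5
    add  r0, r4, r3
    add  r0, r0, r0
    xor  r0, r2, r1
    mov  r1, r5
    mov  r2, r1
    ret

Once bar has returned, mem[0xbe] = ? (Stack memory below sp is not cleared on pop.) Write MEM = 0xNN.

MEM = 0x7e

prologue: push r0 -> mem[0xbe]=0x7e, sp=0xbe
prologue: push r1 -> mem[0xbd]=0xe3, sp=0xbd
prologue: push r2 -> mem[0xbc]=0x2e, sp=0xbc
body[0] add  r2, r4, #6 -> r2=0xc0
body[1] mov  r5, #0xe5 -> r5=0xe5
body[2] add  r0, r4, r3 -> r0=0x27
body[3] add  r0, r0, r0 -> r0=0x4e
body[4] xor  r0, r2, r1 -> r0=0x23
body[5] mov  r1, r5 -> r1=0xe5
body[6] mov  r2, r1 -> r2=0xe5
epilogue: pop r2=0x2e, sp=0xbd
epilogue: pop r1=0xe3, sp=0xbe
epilogue: pop r0=0x7e, sp=0xbf
prologue pushed ['r0', 'r1', 'r2'] at ['0xbe', '0xbd', '0xbc']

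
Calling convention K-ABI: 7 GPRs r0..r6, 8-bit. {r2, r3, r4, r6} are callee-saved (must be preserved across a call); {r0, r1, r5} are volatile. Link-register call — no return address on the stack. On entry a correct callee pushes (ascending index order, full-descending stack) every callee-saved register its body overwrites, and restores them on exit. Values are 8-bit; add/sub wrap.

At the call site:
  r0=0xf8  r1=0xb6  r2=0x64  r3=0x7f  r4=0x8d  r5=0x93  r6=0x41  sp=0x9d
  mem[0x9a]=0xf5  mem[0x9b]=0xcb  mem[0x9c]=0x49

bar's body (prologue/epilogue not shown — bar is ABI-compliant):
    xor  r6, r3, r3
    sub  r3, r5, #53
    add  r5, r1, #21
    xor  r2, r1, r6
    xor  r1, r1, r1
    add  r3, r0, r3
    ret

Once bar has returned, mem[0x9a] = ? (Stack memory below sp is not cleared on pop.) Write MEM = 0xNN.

prologue: push r2 -> mem[0x9c]=0x64, sp=0x9c
prologue: push r3 -> mem[0x9b]=0x7f, sp=0x9b
prologue: push r6 -> mem[0x9a]=0x41, sp=0x9a
body[0] xor  r6, r3, r3 -> r6=0x00
body[1] sub  r3, r5, #53 -> r3=0x5e
body[2] add  r5, r1, #21 -> r5=0xcb
body[3] xor  r2, r1, r6 -> r2=0xb6
body[4] xor  r1, r1, r1 -> r1=0x00
body[5] add  r3, r0, r3 -> r3=0x56
epilogue: pop r6=0x41, sp=0x9b
epilogue: pop r3=0x7f, sp=0x9c
epilogue: pop r2=0x64, sp=0x9d
prologue pushed ['r2', 'r3', 'r6'] at ['0x9c', '0x9b', '0x9a']

MEM = 0x41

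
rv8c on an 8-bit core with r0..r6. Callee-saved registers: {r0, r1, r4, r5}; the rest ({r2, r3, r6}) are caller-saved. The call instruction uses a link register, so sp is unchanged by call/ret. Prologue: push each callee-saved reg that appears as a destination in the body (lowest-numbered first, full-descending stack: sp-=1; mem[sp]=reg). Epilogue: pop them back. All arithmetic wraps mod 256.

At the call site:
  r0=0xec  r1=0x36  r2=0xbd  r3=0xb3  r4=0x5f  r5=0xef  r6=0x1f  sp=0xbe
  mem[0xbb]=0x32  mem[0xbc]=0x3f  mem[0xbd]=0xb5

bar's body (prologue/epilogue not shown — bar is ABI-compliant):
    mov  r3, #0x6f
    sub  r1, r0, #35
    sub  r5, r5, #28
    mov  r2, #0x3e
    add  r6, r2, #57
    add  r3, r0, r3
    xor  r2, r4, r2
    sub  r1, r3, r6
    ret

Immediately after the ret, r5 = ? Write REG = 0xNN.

REG = 0xef

prologue: push r1 → mem[0xbd]=0x36, sp=0xbd
prologue: push r5 → mem[0xbc]=0xef, sp=0xbc
body[0] mov  r3, #0x6f → r3=0x6f
body[1] sub  r1, r0, #35 → r1=0xc9
body[2] sub  r5, r5, #28 → r5=0xd3
body[3] mov  r2, #0x3e → r2=0x3e
body[4] add  r6, r2, #57 → r6=0x77
body[5] add  r3, r0, r3 → r3=0x5b
body[6] xor  r2, r4, r2 → r2=0x61
body[7] sub  r1, r3, r6 → r1=0xe4
epilogue: pop r5=0xef, sp=0xbd
epilogue: pop r1=0x36, sp=0xbe
r5 is callee-saved → restored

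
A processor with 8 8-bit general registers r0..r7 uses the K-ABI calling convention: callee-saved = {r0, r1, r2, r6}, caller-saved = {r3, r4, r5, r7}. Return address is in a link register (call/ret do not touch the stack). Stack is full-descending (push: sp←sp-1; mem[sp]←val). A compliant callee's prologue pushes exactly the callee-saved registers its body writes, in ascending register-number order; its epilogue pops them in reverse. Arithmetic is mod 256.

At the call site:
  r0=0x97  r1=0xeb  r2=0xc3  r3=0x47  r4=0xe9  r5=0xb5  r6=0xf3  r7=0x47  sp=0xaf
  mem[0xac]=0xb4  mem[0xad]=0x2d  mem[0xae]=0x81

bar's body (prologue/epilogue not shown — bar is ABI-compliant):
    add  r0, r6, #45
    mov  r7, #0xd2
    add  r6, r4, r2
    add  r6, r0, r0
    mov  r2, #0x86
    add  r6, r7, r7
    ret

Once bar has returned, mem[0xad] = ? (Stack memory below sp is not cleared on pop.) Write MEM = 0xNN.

MEM = 0xc3

prologue: push r0 -> mem[0xae]=0x97, sp=0xae
prologue: push r2 -> mem[0xad]=0xc3, sp=0xad
prologue: push r6 -> mem[0xac]=0xf3, sp=0xac
body[0] add  r0, r6, #45 -> r0=0x20
body[1] mov  r7, #0xd2 -> r7=0xd2
body[2] add  r6, r4, r2 -> r6=0xac
body[3] add  r6, r0, r0 -> r6=0x40
body[4] mov  r2, #0x86 -> r2=0x86
body[5] add  r6, r7, r7 -> r6=0xa4
epilogue: pop r6=0xf3, sp=0xad
epilogue: pop r2=0xc3, sp=0xae
epilogue: pop r0=0x97, sp=0xaf
prologue pushed ['r0', 'r2', 'r6'] at ['0xae', '0xad', '0xac']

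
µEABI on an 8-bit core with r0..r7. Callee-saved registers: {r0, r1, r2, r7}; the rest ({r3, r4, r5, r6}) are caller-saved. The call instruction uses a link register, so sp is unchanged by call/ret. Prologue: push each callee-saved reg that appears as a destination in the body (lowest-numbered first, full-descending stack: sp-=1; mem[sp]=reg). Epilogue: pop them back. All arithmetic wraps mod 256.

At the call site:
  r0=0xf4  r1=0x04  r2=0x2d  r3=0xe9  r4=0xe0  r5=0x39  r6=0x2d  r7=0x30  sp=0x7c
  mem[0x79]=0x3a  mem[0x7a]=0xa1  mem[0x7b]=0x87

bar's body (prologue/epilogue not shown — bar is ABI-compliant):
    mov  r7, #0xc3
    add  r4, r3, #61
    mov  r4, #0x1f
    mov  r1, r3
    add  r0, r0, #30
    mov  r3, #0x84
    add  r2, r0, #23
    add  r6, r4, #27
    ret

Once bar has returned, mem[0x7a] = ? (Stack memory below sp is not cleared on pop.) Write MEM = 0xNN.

MEM = 0x04

prologue: push r0 -> mem[0x7b]=0xf4, sp=0x7b
prologue: push r1 -> mem[0x7a]=0x04, sp=0x7a
prologue: push r2 -> mem[0x79]=0x2d, sp=0x79
prologue: push r7 -> mem[0x78]=0x30, sp=0x78
body[0] mov  r7, #0xc3 -> r7=0xc3
body[1] add  r4, r3, #61 -> r4=0x26
body[2] mov  r4, #0x1f -> r4=0x1f
body[3] mov  r1, r3 -> r1=0xe9
body[4] add  r0, r0, #30 -> r0=0x12
body[5] mov  r3, #0x84 -> r3=0x84
body[6] add  r2, r0, #23 -> r2=0x29
body[7] add  r6, r4, #27 -> r6=0x3a
epilogue: pop r7=0x30, sp=0x79
epilogue: pop r2=0x2d, sp=0x7a
epilogue: pop r1=0x04, sp=0x7b
epilogue: pop r0=0xf4, sp=0x7c
prologue pushed ['r0', 'r1', 'r2', 'r7'] at ['0x7b', '0x7a', '0x79', '0x78']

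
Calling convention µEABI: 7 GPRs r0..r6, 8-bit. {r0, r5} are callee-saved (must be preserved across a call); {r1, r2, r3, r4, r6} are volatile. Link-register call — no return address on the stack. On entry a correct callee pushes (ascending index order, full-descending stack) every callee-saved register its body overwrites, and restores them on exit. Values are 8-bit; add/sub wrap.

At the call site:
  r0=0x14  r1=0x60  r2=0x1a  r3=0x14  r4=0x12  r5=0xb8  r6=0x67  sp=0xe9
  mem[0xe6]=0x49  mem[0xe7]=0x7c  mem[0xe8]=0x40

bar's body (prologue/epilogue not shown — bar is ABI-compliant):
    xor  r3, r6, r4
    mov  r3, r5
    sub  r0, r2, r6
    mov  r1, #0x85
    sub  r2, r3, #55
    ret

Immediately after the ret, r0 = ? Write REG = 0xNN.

prologue: push r0 -> mem[0xe8]=0x14, sp=0xe8
body[0] xor  r3, r6, r4 -> r3=0x75
body[1] mov  r3, r5 -> r3=0xb8
body[2] sub  r0, r2, r6 -> r0=0xb3
body[3] mov  r1, #0x85 -> r1=0x85
body[4] sub  r2, r3, #55 -> r2=0x81
epilogue: pop r0=0x14, sp=0xe9
r0 is callee-saved -> restored

REG = 0x14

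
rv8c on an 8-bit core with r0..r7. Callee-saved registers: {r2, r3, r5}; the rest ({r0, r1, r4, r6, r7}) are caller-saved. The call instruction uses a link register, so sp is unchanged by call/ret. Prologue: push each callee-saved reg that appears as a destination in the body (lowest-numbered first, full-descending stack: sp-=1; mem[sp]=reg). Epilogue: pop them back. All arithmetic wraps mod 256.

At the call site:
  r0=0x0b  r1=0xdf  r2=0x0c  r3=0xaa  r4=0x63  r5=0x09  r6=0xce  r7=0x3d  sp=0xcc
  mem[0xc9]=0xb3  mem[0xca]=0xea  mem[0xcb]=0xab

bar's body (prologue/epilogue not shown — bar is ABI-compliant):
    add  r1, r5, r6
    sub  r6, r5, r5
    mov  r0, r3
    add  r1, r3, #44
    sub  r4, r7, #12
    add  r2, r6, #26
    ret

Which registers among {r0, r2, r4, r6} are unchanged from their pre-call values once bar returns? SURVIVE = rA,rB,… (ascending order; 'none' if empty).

prologue: push r2 → mem[0xcb]=0x0c, sp=0xcb
body[0] add  r1, r5, r6 → r1=0xd7
body[1] sub  r6, r5, r5 → r6=0x00
body[2] mov  r0, r3 → r0=0xaa
body[3] add  r1, r3, #44 → r1=0xd6
body[4] sub  r4, r7, #12 → r4=0x31
body[5] add  r2, r6, #26 → r2=0x1a
epilogue: pop r2=0x0c, sp=0xcc
r0: caller-saved, written=True
r2: callee-saved, written=True
r4: caller-saved, written=True
r6: caller-saved, written=True

SURVIVE = r2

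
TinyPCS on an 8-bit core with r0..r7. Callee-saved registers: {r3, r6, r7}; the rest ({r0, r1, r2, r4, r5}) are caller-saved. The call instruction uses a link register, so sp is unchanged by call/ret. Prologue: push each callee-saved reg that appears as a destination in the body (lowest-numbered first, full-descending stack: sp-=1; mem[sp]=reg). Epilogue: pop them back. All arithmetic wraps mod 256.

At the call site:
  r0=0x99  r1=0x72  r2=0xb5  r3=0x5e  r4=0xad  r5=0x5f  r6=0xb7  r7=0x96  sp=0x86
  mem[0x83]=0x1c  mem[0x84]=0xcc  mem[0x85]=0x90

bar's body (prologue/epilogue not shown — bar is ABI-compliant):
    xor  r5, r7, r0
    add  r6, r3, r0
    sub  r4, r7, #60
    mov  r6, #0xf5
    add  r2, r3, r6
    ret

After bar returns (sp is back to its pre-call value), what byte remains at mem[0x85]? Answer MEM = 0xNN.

MEM = 0xb7

prologue: push r6 → mem[0x85]=0xb7, sp=0x85
body[0] xor  r5, r7, r0 → r5=0x0f
body[1] add  r6, r3, r0 → r6=0xf7
body[2] sub  r4, r7, #60 → r4=0x5a
body[3] mov  r6, #0xf5 → r6=0xf5
body[4] add  r2, r3, r6 → r2=0x53
epilogue: pop r6=0xb7, sp=0x86
prologue pushed ['r6'] at ['0x85']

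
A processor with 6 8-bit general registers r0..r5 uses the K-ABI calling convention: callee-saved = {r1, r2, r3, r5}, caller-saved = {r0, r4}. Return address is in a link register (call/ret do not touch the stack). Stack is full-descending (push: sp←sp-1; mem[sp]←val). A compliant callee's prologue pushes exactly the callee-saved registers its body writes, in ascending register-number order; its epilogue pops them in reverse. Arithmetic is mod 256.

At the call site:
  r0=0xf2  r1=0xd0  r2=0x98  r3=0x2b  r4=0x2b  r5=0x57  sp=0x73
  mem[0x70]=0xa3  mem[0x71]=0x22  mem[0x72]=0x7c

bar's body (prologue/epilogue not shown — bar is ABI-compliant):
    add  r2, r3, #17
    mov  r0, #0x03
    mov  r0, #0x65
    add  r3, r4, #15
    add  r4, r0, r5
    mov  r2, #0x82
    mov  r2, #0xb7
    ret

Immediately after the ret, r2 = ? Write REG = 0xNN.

prologue: push r2 → mem[0x72]=0x98, sp=0x72
prologue: push r3 → mem[0x71]=0x2b, sp=0x71
body[0] add  r2, r3, #17 → r2=0x3c
body[1] mov  r0, #0x03 → r0=0x03
body[2] mov  r0, #0x65 → r0=0x65
body[3] add  r3, r4, #15 → r3=0x3a
body[4] add  r4, r0, r5 → r4=0xbc
body[5] mov  r2, #0x82 → r2=0x82
body[6] mov  r2, #0xb7 → r2=0xb7
epilogue: pop r3=0x2b, sp=0x72
epilogue: pop r2=0x98, sp=0x73
r2 is callee-saved → restored

REG = 0x98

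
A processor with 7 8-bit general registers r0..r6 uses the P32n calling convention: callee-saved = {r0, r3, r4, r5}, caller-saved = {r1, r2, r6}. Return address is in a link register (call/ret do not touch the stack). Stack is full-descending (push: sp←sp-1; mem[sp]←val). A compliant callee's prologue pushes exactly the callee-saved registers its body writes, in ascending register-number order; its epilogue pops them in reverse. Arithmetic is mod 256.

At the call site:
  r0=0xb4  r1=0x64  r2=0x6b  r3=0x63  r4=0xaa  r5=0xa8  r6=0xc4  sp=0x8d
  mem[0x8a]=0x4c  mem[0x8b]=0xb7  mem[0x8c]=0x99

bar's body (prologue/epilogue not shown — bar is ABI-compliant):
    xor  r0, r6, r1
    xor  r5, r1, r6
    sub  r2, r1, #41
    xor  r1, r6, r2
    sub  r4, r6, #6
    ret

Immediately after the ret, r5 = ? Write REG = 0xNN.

prologue: push r0 -> mem[0x8c]=0xb4, sp=0x8c
prologue: push r4 -> mem[0x8b]=0xaa, sp=0x8b
prologue: push r5 -> mem[0x8a]=0xa8, sp=0x8a
body[0] xor  r0, r6, r1 -> r0=0xa0
body[1] xor  r5, r1, r6 -> r5=0xa0
body[2] sub  r2, r1, #41 -> r2=0x3b
body[3] xor  r1, r6, r2 -> r1=0xff
body[4] sub  r4, r6, #6 -> r4=0xbe
epilogue: pop r5=0xa8, sp=0x8b
epilogue: pop r4=0xaa, sp=0x8c
epilogue: pop r0=0xb4, sp=0x8d
r5 is callee-saved -> restored

REG = 0xa8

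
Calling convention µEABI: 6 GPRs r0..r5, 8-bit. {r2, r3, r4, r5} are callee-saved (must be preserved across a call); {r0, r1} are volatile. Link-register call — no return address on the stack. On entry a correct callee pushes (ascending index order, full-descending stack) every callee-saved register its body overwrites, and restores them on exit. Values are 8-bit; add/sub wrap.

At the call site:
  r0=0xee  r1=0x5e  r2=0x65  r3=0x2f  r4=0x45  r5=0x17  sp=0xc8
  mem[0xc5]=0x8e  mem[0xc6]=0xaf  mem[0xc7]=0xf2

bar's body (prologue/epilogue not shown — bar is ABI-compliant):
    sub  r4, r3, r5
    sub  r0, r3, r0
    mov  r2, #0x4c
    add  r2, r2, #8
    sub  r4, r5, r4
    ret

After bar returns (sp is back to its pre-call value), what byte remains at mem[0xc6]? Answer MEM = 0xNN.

prologue: push r2 → mem[0xc7]=0x65, sp=0xc7
prologue: push r4 → mem[0xc6]=0x45, sp=0xc6
body[0] sub  r4, r3, r5 → r4=0x18
body[1] sub  r0, r3, r0 → r0=0x41
body[2] mov  r2, #0x4c → r2=0x4c
body[3] add  r2, r2, #8 → r2=0x54
body[4] sub  r4, r5, r4 → r4=0xff
epilogue: pop r4=0x45, sp=0xc7
epilogue: pop r2=0x65, sp=0xc8
prologue pushed ['r2', 'r4'] at ['0xc7', '0xc6']

MEM = 0x45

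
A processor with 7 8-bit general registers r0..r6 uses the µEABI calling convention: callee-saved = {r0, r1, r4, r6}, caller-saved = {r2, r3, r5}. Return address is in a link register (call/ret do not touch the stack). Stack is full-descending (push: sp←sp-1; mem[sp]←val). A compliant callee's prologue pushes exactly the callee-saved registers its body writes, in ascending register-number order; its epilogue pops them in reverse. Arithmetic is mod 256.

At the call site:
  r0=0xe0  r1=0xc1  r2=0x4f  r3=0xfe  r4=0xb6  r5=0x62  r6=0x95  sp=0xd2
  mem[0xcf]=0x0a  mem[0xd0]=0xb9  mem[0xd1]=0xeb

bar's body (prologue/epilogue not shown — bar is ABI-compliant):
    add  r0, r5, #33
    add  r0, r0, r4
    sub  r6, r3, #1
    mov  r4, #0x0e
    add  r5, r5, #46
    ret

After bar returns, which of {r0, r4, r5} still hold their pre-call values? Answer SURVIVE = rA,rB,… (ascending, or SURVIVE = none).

SURVIVE = r0,r4

prologue: push r0 -> mem[0xd1]=0xe0, sp=0xd1
prologue: push r4 -> mem[0xd0]=0xb6, sp=0xd0
prologue: push r6 -> mem[0xcf]=0x95, sp=0xcf
body[0] add  r0, r5, #33 -> r0=0x83
body[1] add  r0, r0, r4 -> r0=0x39
body[2] sub  r6, r3, #1 -> r6=0xfd
body[3] mov  r4, #0x0e -> r4=0x0e
body[4] add  r5, r5, #46 -> r5=0x90
epilogue: pop r6=0x95, sp=0xd0
epilogue: pop r4=0xb6, sp=0xd1
epilogue: pop r0=0xe0, sp=0xd2
r0: callee-saved, written=True
r4: callee-saved, written=True
r5: caller-saved, written=True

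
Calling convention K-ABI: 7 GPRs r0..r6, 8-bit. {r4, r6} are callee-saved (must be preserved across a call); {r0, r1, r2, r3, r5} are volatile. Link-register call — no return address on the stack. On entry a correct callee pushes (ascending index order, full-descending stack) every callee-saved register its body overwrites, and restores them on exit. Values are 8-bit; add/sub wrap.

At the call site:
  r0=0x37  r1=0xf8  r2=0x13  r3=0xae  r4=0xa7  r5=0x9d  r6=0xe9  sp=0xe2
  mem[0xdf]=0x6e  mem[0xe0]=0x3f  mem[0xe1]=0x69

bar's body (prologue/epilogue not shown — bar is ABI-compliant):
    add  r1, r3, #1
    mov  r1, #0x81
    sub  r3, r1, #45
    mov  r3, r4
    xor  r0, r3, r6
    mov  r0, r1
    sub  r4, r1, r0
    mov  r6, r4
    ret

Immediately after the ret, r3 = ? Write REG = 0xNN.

prologue: push r4 -> mem[0xe1]=0xa7, sp=0xe1
prologue: push r6 -> mem[0xe0]=0xe9, sp=0xe0
body[0] add  r1, r3, #1 -> r1=0xaf
body[1] mov  r1, #0x81 -> r1=0x81
body[2] sub  r3, r1, #45 -> r3=0x54
body[3] mov  r3, r4 -> r3=0xa7
body[4] xor  r0, r3, r6 -> r0=0x4e
body[5] mov  r0, r1 -> r0=0x81
body[6] sub  r4, r1, r0 -> r4=0x00
body[7] mov  r6, r4 -> r6=0x00
epilogue: pop r6=0xe9, sp=0xe1
epilogue: pop r4=0xa7, sp=0xe2
r3 is caller-saved -> body value

REG = 0xa7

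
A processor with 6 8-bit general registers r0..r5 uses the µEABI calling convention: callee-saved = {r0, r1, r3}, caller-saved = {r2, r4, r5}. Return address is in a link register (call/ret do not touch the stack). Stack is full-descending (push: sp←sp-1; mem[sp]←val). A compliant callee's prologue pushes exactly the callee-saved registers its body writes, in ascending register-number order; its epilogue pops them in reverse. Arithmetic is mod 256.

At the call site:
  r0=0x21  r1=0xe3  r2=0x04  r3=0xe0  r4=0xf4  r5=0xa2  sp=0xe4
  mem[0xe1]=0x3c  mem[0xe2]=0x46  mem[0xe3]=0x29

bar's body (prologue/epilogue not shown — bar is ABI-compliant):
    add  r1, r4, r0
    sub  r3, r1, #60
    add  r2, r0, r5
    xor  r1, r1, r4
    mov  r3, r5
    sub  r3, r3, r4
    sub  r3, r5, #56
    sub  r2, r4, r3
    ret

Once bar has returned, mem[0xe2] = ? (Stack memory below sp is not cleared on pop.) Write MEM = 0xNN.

prologue: push r1 -> mem[0xe3]=0xe3, sp=0xe3
prologue: push r3 -> mem[0xe2]=0xe0, sp=0xe2
body[0] add  r1, r4, r0 -> r1=0x15
body[1] sub  r3, r1, #60 -> r3=0xd9
body[2] add  r2, r0, r5 -> r2=0xc3
body[3] xor  r1, r1, r4 -> r1=0xe1
body[4] mov  r3, r5 -> r3=0xa2
body[5] sub  r3, r3, r4 -> r3=0xae
body[6] sub  r3, r5, #56 -> r3=0x6a
body[7] sub  r2, r4, r3 -> r2=0x8a
epilogue: pop r3=0xe0, sp=0xe3
epilogue: pop r1=0xe3, sp=0xe4
prologue pushed ['r1', 'r3'] at ['0xe3', '0xe2']

MEM = 0xe0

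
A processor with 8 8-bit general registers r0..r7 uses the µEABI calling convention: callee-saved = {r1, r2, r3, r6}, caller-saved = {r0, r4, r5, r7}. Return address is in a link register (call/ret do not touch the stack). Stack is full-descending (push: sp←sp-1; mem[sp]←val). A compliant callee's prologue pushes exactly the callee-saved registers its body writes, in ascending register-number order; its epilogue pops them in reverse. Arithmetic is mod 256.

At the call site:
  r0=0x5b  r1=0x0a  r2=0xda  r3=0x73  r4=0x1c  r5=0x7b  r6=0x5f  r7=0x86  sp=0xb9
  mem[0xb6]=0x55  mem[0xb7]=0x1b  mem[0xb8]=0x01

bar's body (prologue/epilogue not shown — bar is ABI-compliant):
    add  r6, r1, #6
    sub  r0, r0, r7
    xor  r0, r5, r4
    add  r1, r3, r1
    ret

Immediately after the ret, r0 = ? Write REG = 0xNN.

prologue: push r1 → mem[0xb8]=0x0a, sp=0xb8
prologue: push r6 → mem[0xb7]=0x5f, sp=0xb7
body[0] add  r6, r1, #6 → r6=0x10
body[1] sub  r0, r0, r7 → r0=0xd5
body[2] xor  r0, r5, r4 → r0=0x67
body[3] add  r1, r3, r1 → r1=0x7d
epilogue: pop r6=0x5f, sp=0xb8
epilogue: pop r1=0x0a, sp=0xb9
r0 is caller-saved → body value

REG = 0x67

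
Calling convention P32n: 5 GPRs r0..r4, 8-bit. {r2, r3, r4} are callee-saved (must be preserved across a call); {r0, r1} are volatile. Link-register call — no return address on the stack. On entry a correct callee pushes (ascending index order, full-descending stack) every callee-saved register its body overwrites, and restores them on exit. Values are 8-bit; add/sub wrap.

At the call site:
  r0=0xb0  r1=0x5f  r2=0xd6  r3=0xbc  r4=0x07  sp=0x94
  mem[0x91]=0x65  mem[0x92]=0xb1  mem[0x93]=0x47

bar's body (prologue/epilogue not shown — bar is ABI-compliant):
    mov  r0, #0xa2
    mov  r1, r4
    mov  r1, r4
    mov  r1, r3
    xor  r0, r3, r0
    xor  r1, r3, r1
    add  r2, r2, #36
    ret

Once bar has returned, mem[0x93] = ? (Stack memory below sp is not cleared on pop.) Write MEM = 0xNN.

MEM = 0xd6

prologue: push r2 -> mem[0x93]=0xd6, sp=0x93
body[0] mov  r0, #0xa2 -> r0=0xa2
body[1] mov  r1, r4 -> r1=0x07
body[2] mov  r1, r4 -> r1=0x07
body[3] mov  r1, r3 -> r1=0xbc
body[4] xor  r0, r3, r0 -> r0=0x1e
body[5] xor  r1, r3, r1 -> r1=0x00
body[6] add  r2, r2, #36 -> r2=0xfa
epilogue: pop r2=0xd6, sp=0x94
prologue pushed ['r2'] at ['0x93']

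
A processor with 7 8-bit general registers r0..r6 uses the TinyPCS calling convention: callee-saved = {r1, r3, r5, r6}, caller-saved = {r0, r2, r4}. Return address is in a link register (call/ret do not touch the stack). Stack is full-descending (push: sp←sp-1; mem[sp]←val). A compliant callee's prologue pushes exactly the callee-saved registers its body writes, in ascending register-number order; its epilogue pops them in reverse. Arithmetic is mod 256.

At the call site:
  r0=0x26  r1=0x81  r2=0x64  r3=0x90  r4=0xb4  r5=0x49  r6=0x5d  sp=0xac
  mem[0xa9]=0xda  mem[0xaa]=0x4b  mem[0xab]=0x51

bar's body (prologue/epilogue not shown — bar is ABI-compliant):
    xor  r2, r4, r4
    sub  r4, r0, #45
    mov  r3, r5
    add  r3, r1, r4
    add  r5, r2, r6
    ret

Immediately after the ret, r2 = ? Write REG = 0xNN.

prologue: push r3 -> mem[0xab]=0x90, sp=0xab
prologue: push r5 -> mem[0xaa]=0x49, sp=0xaa
body[0] xor  r2, r4, r4 -> r2=0x00
body[1] sub  r4, r0, #45 -> r4=0xf9
body[2] mov  r3, r5 -> r3=0x49
body[3] add  r3, r1, r4 -> r3=0x7a
body[4] add  r5, r2, r6 -> r5=0x5d
epilogue: pop r5=0x49, sp=0xab
epilogue: pop r3=0x90, sp=0xac
r2 is caller-saved -> body value

REG = 0x00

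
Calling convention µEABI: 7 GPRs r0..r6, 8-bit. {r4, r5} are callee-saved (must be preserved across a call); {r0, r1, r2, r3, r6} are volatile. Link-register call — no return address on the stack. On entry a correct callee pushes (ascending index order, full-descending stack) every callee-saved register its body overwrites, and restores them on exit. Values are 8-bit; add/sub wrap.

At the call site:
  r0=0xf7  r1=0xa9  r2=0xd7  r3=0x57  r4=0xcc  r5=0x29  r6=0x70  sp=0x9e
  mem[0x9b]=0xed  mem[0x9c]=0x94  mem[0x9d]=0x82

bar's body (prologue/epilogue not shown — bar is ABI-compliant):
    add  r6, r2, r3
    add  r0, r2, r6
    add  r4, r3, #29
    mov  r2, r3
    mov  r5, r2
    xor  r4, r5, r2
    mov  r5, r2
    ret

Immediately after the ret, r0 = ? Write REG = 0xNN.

prologue: push r4 -> mem[0x9d]=0xcc, sp=0x9d
prologue: push r5 -> mem[0x9c]=0x29, sp=0x9c
body[0] add  r6, r2, r3 -> r6=0x2e
body[1] add  r0, r2, r6 -> r0=0x05
body[2] add  r4, r3, #29 -> r4=0x74
body[3] mov  r2, r3 -> r2=0x57
body[4] mov  r5, r2 -> r5=0x57
body[5] xor  r4, r5, r2 -> r4=0x00
body[6] mov  r5, r2 -> r5=0x57
epilogue: pop r5=0x29, sp=0x9d
epilogue: pop r4=0xcc, sp=0x9e
r0 is caller-saved -> body value

REG = 0x05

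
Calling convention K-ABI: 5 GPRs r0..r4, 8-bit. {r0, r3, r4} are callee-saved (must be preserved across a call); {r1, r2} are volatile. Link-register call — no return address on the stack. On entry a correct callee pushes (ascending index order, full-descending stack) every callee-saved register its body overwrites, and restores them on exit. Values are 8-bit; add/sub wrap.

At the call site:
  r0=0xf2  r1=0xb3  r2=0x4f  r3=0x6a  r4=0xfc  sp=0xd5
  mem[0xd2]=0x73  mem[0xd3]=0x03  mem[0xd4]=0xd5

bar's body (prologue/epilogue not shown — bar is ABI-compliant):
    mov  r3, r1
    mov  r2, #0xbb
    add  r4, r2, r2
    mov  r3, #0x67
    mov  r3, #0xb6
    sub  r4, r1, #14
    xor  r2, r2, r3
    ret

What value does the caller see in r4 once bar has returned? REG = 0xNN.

prologue: push r3 → mem[0xd4]=0x6a, sp=0xd4
prologue: push r4 → mem[0xd3]=0xfc, sp=0xd3
body[0] mov  r3, r1 → r3=0xb3
body[1] mov  r2, #0xbb → r2=0xbb
body[2] add  r4, r2, r2 → r4=0x76
body[3] mov  r3, #0x67 → r3=0x67
body[4] mov  r3, #0xb6 → r3=0xb6
body[5] sub  r4, r1, #14 → r4=0xa5
body[6] xor  r2, r2, r3 → r2=0x0d
epilogue: pop r4=0xfc, sp=0xd4
epilogue: pop r3=0x6a, sp=0xd5
r4 is callee-saved → restored

REG = 0xfc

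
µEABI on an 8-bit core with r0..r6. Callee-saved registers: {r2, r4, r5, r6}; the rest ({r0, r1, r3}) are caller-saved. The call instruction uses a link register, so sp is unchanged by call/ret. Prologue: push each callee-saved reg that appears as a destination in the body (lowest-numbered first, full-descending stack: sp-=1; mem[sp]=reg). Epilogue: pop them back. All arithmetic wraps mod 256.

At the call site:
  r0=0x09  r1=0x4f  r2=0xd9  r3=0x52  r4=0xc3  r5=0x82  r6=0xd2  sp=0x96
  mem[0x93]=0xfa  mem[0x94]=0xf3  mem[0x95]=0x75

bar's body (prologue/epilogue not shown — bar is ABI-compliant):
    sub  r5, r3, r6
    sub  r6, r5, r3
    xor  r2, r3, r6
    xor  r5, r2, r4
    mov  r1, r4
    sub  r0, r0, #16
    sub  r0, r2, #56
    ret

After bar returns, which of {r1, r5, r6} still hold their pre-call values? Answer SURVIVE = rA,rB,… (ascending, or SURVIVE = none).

prologue: push r2 → mem[0x95]=0xd9, sp=0x95
prologue: push r5 → mem[0x94]=0x82, sp=0x94
prologue: push r6 → mem[0x93]=0xd2, sp=0x93
body[0] sub  r5, r3, r6 → r5=0x80
body[1] sub  r6, r5, r3 → r6=0x2e
body[2] xor  r2, r3, r6 → r2=0x7c
body[3] xor  r5, r2, r4 → r5=0xbf
body[4] mov  r1, r4 → r1=0xc3
body[5] sub  r0, r0, #16 → r0=0xf9
body[6] sub  r0, r2, #56 → r0=0x44
epilogue: pop r6=0xd2, sp=0x94
epilogue: pop r5=0x82, sp=0x95
epilogue: pop r2=0xd9, sp=0x96
r1: caller-saved, written=True
r5: callee-saved, written=True
r6: callee-saved, written=True

SURVIVE = r5,r6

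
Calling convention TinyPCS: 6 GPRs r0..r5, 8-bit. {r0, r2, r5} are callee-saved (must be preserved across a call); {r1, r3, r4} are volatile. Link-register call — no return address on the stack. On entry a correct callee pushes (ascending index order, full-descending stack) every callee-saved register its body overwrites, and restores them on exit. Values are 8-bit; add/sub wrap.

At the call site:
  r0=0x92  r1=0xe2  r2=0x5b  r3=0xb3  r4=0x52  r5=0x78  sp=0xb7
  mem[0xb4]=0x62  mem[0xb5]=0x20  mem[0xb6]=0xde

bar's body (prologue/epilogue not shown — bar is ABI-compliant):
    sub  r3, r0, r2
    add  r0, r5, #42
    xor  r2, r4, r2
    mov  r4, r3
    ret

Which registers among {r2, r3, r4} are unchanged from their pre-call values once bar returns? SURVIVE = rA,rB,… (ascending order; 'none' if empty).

prologue: push r0 → mem[0xb6]=0x92, sp=0xb6
prologue: push r2 → mem[0xb5]=0x5b, sp=0xb5
body[0] sub  r3, r0, r2 → r3=0x37
body[1] add  r0, r5, #42 → r0=0xa2
body[2] xor  r2, r4, r2 → r2=0x09
body[3] mov  r4, r3 → r4=0x37
epilogue: pop r2=0x5b, sp=0xb6
epilogue: pop r0=0x92, sp=0xb7
r2: callee-saved, written=True
r3: caller-saved, written=True
r4: caller-saved, written=True

SURVIVE = r2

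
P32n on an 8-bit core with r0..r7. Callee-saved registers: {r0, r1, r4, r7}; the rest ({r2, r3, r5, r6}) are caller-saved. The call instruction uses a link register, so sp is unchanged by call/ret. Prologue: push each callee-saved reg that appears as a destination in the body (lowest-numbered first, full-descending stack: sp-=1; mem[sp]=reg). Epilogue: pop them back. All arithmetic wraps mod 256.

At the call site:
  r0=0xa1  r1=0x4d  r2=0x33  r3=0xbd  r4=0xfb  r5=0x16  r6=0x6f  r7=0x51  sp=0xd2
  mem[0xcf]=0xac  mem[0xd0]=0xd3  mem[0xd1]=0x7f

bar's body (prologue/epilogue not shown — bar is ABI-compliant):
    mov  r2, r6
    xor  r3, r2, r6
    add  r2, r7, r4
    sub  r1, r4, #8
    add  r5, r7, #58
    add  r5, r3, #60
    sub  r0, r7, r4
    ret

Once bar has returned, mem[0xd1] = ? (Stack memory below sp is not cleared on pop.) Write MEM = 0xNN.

MEM = 0xa1

prologue: push r0 → mem[0xd1]=0xa1, sp=0xd1
prologue: push r1 → mem[0xd0]=0x4d, sp=0xd0
body[0] mov  r2, r6 → r2=0x6f
body[1] xor  r3, r2, r6 → r3=0x00
body[2] add  r2, r7, r4 → r2=0x4c
body[3] sub  r1, r4, #8 → r1=0xf3
body[4] add  r5, r7, #58 → r5=0x8b
body[5] add  r5, r3, #60 → r5=0x3c
body[6] sub  r0, r7, r4 → r0=0x56
epilogue: pop r1=0x4d, sp=0xd1
epilogue: pop r0=0xa1, sp=0xd2
prologue pushed ['r0', 'r1'] at ['0xd1', '0xd0']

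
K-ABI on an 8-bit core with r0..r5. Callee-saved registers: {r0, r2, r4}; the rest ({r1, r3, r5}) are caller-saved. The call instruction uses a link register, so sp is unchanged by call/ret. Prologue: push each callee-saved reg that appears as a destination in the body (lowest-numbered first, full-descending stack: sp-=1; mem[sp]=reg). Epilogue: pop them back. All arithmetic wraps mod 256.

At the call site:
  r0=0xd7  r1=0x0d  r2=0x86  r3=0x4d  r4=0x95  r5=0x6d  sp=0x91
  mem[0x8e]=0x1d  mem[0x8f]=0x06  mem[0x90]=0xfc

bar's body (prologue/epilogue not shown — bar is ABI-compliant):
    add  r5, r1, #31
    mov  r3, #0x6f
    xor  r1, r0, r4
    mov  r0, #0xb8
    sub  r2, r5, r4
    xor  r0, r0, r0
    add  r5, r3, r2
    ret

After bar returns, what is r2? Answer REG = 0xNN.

REG = 0x86

prologue: push r0 -> mem[0x90]=0xd7, sp=0x90
prologue: push r2 -> mem[0x8f]=0x86, sp=0x8f
body[0] add  r5, r1, #31 -> r5=0x2c
body[1] mov  r3, #0x6f -> r3=0x6f
body[2] xor  r1, r0, r4 -> r1=0x42
body[3] mov  r0, #0xb8 -> r0=0xb8
body[4] sub  r2, r5, r4 -> r2=0x97
body[5] xor  r0, r0, r0 -> r0=0x00
body[6] add  r5, r3, r2 -> r5=0x06
epilogue: pop r2=0x86, sp=0x90
epilogue: pop r0=0xd7, sp=0x91
r2 is callee-saved -> restored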